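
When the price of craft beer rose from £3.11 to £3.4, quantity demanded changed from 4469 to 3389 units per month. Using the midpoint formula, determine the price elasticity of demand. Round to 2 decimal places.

-3.09

%ΔQ = (3389 − 4469)/[(4469 + 3389)/2] = -1080/3929 ≈ -0.2749.
%Δp = (3.4 − 3.11)/[(3.11 + 3.4)/2] = 0.29/3.255 ≈ 0.0891.
Arc elasticity E = %ΔQ/%Δp ≈ -0.2749/0.0891 ≈ -3.09.
|E| > 1: demand is elastic over this range.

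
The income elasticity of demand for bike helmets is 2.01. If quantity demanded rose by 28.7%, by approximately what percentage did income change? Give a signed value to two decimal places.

14.28

%ΔQ ≈ E × %ΔI ⇒ %ΔI = %ΔQ / E = (28.7%)/(2.01) ≈ 14.28%.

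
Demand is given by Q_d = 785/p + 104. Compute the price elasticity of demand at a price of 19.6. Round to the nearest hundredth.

At p = 19.6, Q_d = 144.051.
dQ_d/dp = −785/p² = −2.0434.
Point elasticity E = (dQ_d/dp)·(p/Q_d) = -2.0434 × 19.6/144.051 ≈ -0.28.
|E| < 1, so demand is inelastic at this price.

-0.28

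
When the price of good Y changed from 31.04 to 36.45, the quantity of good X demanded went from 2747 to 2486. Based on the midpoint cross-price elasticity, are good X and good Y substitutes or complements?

complements

%ΔQ_x = (2486 − 2747)/[(2747+2486)/2] = -261/2616.5 ≈ -0.0998.
%ΔP_y = (36.45 − 31.04)/[(31.04+36.45)/2] ≈ 0.1603.
E_xy = -0.0998/0.1603 ≈ -0.622.
E_xy < 0, so the goods are complements.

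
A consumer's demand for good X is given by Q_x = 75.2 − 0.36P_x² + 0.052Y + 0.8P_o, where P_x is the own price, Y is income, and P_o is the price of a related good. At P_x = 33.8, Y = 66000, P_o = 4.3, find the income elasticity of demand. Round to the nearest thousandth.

1.107

Q_x = 75.2 − 0.36(33.8)² + 0.052(66000) + 0.8(4.3) = 75.2 − 411.2784 + 3432 + 3.44 = 3099.3616.
∂Q_x/∂Y = +0.052, so E_I = 0.052·(66000/3099.3616) ≈ 1.107.
E_I > 1: normal good (luxury).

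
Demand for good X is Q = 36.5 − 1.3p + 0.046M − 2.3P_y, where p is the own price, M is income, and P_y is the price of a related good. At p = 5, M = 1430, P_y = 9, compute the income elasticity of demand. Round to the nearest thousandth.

0.876

Q = 36.5 − 1.3(5) + 0.046(1430) − 2.3(9) = 36.5 − 6.5 + 65.78 − 20.7 = 75.08.
∂Q/∂M = +0.046, so E_I = 0.046·(1430/75.08) ≈ 0.876.
E_I ∈ (0,1): normal good (necessity).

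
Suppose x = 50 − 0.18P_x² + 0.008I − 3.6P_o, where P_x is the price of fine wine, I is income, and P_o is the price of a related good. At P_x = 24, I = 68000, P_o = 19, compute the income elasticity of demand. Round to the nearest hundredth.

1.29

Evaluating quantity at (P_x, I, P_o) gives x = 50 − 0.18(24)² + 0.008(68000) − 3.6(19) = 50 − 103.68 + 544 − 68.4 = 421.92.
∂x/∂I = +0.008, so E_I = 0.008·(68000/421.92) ≈ 1.29.
E_I > 1: normal good (luxury).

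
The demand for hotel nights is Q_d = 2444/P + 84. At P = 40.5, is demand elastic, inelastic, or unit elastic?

inelastic

At P = 40.5, Q_d = 144.3457.
dQ_d/dP = −2444/P² = −1.49.
Point elasticity E = (dQ_d/dP)·(P/Q_d) = -1.49 × 40.5/144.3457 ≈ -0.418.
|E| ≈ 0.418 < 1, so demand is inelastic.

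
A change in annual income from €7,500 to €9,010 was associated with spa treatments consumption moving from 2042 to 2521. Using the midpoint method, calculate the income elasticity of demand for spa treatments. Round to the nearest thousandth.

1.148

%ΔQ = (2521 − 2042)/[(2042+2521)/2] = 479/2281.5 ≈ 0.2099.
%ΔI = (9,010 − 7,500)/[(7,500+9,010)/2] = 1510/8255 ≈ 0.1829.
E_I = %ΔQ/%ΔI ≈ 1.148.
E_I > 1: normal good (luxury).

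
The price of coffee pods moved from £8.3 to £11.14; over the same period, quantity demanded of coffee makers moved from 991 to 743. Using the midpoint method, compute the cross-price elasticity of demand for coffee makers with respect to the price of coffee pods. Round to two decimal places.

%ΔQ_x = (743 − 991)/[(991+743)/2] = -248/867 ≈ -0.2860.
%ΔP_y = (11.14 − 8.3)/[(8.3+11.14)/2] ≈ 0.2922.
E_xy = -0.2860/0.2922 ≈ -0.98.
E_xy < 0, so coffee makers and coffee pods are complements.

-0.98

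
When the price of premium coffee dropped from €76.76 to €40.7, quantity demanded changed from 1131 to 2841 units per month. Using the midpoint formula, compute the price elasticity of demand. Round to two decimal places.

-1.40

%ΔQ = (2841 − 1131)/[(1131 + 2841)/2] = 1710/1986 ≈ 0.8610.
%ΔP = (40.7 − 76.76)/[(76.76 + 40.7)/2] = -36.06/58.73 ≈ -0.6140.
Arc elasticity E = %ΔQ/%ΔP ≈ 0.8610/-0.6140 ≈ -1.40.
|E| > 1: demand is elastic over this range.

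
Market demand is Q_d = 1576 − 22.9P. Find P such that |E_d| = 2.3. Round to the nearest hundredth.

47.97

Set −bP/(a − bP) = −2.3 ⇒ bP = 2.3(a − bP) ⇒ bP(1+2.3) = 2.3·a.
P = 2.3·1576/(22.9·3.3) ≈ 47.97.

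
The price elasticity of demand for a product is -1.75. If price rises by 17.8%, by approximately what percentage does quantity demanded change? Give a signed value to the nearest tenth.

%ΔQ ≈ E × %ΔP = (-1.75) × (17.8%) ≈ -31.2%.

-31.2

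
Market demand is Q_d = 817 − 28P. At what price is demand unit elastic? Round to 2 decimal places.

For linear demand Q_d = a − bP, E = −bP/(a − bP). |E| = 1 ⇒ bP = a − bP ⇒ P = a/(2b).
P = 817/(2·28) ≈ 14.59.

14.59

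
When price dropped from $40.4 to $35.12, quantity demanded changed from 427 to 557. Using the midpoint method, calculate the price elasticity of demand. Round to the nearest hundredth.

-1.89

%ΔQ = (557 − 427)/[(427 + 557)/2] = 130/492 ≈ 0.2642.
%ΔP = (35.12 − 40.4)/[(40.4 + 35.12)/2] = -5.28/37.76 ≈ -0.1398.
Arc elasticity E = %ΔQ/%ΔP ≈ 0.2642/-0.1398 ≈ -1.89.
|E| > 1: demand is elastic over this range.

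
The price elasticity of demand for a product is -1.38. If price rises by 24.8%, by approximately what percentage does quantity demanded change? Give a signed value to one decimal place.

%ΔQ ≈ E × %ΔP = (-1.38) × (24.8%) ≈ -34.2%.

-34.2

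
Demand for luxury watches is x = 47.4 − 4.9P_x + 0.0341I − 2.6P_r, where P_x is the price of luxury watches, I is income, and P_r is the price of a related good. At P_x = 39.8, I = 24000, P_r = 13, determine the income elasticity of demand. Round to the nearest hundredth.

1.28

Evaluating quantity at (P_x, I, P_r) gives x = 47.4 − 4.9(39.8) + 0.0341(24000) − 2.6(13) = 47.4 − 195.02 + 818.4 − 33.8 = 636.98.
∂x/∂I = +0.0341, so E_I = 0.0341·(24000/636.98) ≈ 1.28.
E_I > 1: normal good (luxury).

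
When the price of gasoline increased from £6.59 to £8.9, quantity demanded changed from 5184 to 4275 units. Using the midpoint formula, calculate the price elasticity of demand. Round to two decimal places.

%ΔQ = (4275 − 5184)/[(5184 + 4275)/2] = -909/4729.5 ≈ -0.1922.
%ΔP = (8.9 − 6.59)/[(6.59 + 8.9)/2] = 2.31/7.745 ≈ 0.2983.
Arc elasticity E = %ΔQ/%ΔP ≈ -0.1922/0.2983 ≈ -0.64.
|E| < 1: demand is inelastic over this range.

-0.64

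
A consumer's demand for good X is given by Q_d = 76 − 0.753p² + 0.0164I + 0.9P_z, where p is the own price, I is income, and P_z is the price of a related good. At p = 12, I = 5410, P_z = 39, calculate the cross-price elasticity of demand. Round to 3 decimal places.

Q_d = 76 − 0.753(12)² + 0.0164(5410) + 0.9(39) = 76 − 108.432 + 88.724 + 35.1 = 91.392.
∂Q_d/∂P_z = +0.9, so E_xy = 0.9·(39/91.392) ≈ 0.384.
E_xy > 0: the goods are substitutes.

0.384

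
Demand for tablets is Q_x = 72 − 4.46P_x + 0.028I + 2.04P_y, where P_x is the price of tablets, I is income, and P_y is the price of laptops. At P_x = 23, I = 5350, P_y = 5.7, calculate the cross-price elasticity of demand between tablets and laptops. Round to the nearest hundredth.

0.09

At the given point, Q_x = 72 − 4.46(23) + 0.028(5350) + 2.04(5.7) = 72 − 102.58 + 149.8 + 11.628 = 130.848.
∂Q_x/∂P_y = +2.04, so E_xy = 2.04·(5.7/130.848) ≈ 0.09.
E_xy > 0: the goods are substitutes.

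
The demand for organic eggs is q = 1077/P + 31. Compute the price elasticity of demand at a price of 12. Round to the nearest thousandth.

At P = 12, q = 120.75.
dq/dP = −1077/P² = −7.4792.
Point elasticity E = (dq/dP)·(P/q) = -7.4792 × 12/120.75 ≈ -0.743.
|E| < 1, so demand is inelastic at this price.

-0.743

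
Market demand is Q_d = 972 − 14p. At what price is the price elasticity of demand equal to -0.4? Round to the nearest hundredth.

Set −bp/(a − bp) = −0.4 ⇒ bp = 0.4(a − bp) ⇒ bp(1+0.4) = 0.4·a.
p = 0.4·972/(14·1.4) ≈ 19.84.

19.84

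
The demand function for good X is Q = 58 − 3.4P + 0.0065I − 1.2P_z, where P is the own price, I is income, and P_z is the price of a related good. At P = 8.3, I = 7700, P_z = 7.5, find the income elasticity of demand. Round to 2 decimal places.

0.71

First evaluate Q: 58 − 3.4(8.3) + 0.0065(7700) − 1.2(7.5) = 58 − 28.22 + 50.05 − 9 = 70.83.
∂Q/∂I = +0.0065, so E_I = 0.0065·(7700/70.83) ≈ 0.71.
E_I ∈ (0,1): normal good (necessity).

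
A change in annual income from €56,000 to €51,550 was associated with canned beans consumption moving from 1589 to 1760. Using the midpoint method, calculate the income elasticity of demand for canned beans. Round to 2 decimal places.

%ΔQ = (1760 − 1589)/[(1589+1760)/2] = 171/1674.5 ≈ 0.1021.
%ΔM = (51,550 − 56,000)/[(56,000+51,550)/2] = -4450/53775 ≈ -0.0828.
E_I = %ΔQ/%ΔM ≈ -1.23.
E_I < 0: inferior good.

-1.23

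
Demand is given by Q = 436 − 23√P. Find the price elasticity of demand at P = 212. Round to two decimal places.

At P = 212, Q = 101.1149.
dQ/dP = −23/(2√P) = −23/(2·14.5602).
Point elasticity E = (dQ/dP)·(P/Q) = -0.7898 × 212/101.1149 ≈ -1.66.
|E| > 1, so demand is elastic at this price.

-1.66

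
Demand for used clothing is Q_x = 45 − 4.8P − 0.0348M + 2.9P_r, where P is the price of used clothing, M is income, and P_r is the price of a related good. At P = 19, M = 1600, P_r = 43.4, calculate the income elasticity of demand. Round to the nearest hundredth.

-2.32

Q_x = 45 − 4.8(19) − 0.0348(1600) + 2.9(43.4) = 45 − 91.2 − 55.68 + 125.86 = 23.98.
∂Q_x/∂M = −0.0348, so E_I = -0.0348·(1600/23.98) ≈ -2.32.
E_I < 0: inferior good.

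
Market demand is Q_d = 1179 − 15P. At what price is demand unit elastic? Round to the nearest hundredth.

For linear demand Q_d = a − bP, E = −bP/(a − bP). |E| = 1 ⇒ bP = a − bP ⇒ P = a/(2b).
P = 1179/(2·15) = 39.30.

39.30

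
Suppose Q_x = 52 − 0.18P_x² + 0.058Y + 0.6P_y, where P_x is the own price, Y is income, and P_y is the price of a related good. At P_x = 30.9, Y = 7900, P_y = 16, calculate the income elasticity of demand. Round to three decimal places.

Substituting, Q_x = 52 − 0.18(30.9)² + 0.058(7900) + 0.6(16) = 52 − 171.8658 + 458.2 + 9.6 = 347.9342.
∂Q_x/∂Y = +0.058, so E_I = 0.058·(7900/347.9342) ≈ 1.317.
E_I > 1: normal good (luxury).

1.317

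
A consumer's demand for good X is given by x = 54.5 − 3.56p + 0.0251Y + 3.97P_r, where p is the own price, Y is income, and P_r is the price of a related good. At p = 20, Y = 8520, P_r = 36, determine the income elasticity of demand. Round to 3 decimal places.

0.629

Substituting, x = 54.5 − 3.56(20) + 0.0251(8520) + 3.97(36) = 54.5 − 71.2 + 213.852 + 142.92 = 340.072.
∂x/∂Y = +0.0251, so E_I = 0.0251·(8520/340.072) ≈ 0.629.
E_I ∈ (0,1): normal good (necessity).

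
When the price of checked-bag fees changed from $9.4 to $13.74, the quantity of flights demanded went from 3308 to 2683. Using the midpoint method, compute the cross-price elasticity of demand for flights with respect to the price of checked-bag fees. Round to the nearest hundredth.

%ΔQ_x = (2683 − 3308)/[(3308+2683)/2] = -625/2995.5 ≈ -0.2086.
%ΔP_y = (13.74 − 9.4)/[(9.4+13.74)/2] ≈ 0.3751.
E_xy = -0.2086/0.3751 ≈ -0.56.
E_xy < 0, so flights and checked-bag fees are complements.

-0.56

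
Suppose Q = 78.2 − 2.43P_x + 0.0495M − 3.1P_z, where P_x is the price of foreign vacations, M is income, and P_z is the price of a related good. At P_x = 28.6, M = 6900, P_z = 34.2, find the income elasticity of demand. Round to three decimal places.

Substituting, Q = 78.2 − 2.43(28.6) + 0.0495(6900) − 3.1(34.2) = 78.2 − 69.498 + 341.55 − 106.02 = 244.232.
∂Q/∂M = +0.0495, so E_I = 0.0495·(6900/244.232) ≈ 1.398.
E_I > 1: normal good (luxury).

1.398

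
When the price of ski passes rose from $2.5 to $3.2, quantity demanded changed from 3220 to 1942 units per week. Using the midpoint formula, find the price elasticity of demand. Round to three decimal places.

%Δq = (1942 − 3220)/[(3220 + 1942)/2] = -1278/2581 ≈ -0.4952.
%ΔP = (3.2 − 2.5)/[(2.5 + 3.2)/2] = 0.7/2.85 ≈ 0.2456.
Arc elasticity E = %Δq/%ΔP ≈ -0.4952/0.2456 ≈ -2.016.
|E| > 1: demand is elastic over this range.

-2.016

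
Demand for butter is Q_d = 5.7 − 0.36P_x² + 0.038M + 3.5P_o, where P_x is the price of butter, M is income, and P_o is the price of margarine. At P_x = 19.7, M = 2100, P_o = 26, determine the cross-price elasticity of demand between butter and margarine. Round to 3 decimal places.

Substituting, Q_d = 5.7 − 0.36(19.7)² + 0.038(2100) + 3.5(26) = 5.7 − 139.7124 + 79.8 + 91 = 36.7876.
∂Q_d/∂P_o = +3.5, so E_xy = 3.5·(26/36.7876) ≈ 2.474.
E_xy > 0: the goods are substitutes.

2.474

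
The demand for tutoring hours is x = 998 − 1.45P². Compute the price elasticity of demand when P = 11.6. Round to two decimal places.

-0.49

At P = 11.6, x = 802.888.
dx/dP = −2·1.45·P = −33.64.
Point elasticity E = (dx/dP)·(P/x) = -33.64 × 11.6/802.888 ≈ -0.49.
|E| < 1, so demand is inelastic at this price.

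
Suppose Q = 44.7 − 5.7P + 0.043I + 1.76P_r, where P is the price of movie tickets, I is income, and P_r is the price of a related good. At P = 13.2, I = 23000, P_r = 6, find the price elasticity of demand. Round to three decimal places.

Substituting, Q = 44.7 − 5.7(13.2) + 0.043(23000) + 1.76(6) = 44.7 − 75.24 + 989 + 10.56 = 969.02.
∂Q/∂P = −5.7, so E_p = (−5.7)·(13.2/969.02) ≈ -0.078.
|E_p| < 1: demand is inelastic.

-0.078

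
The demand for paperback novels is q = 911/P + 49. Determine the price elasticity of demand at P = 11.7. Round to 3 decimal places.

At P = 11.7, q = 126.8632.
dq/dP = −911/P² = −6.655.
Point elasticity E = (dq/dP)·(P/q) = -6.655 × 11.7/126.8632 ≈ -0.614.
|E| < 1, so demand is inelastic at this price.

-0.614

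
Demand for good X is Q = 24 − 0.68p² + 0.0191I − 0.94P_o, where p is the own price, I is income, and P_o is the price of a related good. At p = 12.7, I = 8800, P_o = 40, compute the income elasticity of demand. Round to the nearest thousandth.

Substituting, Q = 24 − 0.68(12.7)² + 0.0191(8800) − 0.94(40) = 24 − 109.6772 + 168.08 − 37.6 = 44.8028.
∂Q/∂I = +0.0191, so E_I = 0.0191·(8800/44.8028) ≈ 3.752.
E_I > 1: normal good (luxury).

3.752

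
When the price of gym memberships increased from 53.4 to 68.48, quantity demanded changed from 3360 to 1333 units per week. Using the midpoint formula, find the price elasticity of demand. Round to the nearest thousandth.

-3.491

%Δq = (1333 − 3360)/[(3360 + 1333)/2] = -2027/2346.5 ≈ -0.8638.
%Δp = (68.48 − 53.4)/[(53.4 + 68.48)/2] = 15.08/60.94 ≈ 0.2475.
Arc elasticity E = %Δq/%Δp ≈ -0.8638/0.2475 ≈ -3.491.
|E| > 1: demand is elastic over this range.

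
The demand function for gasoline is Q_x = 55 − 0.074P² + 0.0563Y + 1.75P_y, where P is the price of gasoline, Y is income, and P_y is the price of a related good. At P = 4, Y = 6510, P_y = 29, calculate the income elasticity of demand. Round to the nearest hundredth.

0.78

First evaluate Q_x: 55 − 0.074(4)² + 0.0563(6510) + 1.75(29) = 55 − 1.184 + 366.513 + 50.75 = 471.079.
∂Q_x/∂Y = +0.0563, so E_I = 0.0563·(6510/471.079) ≈ 0.78.
E_I ∈ (0,1): normal good (necessity).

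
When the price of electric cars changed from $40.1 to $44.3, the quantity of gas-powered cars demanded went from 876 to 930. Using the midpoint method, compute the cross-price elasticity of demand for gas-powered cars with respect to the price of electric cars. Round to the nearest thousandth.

0.601

%ΔQ_x = (930 − 876)/[(876+930)/2] = 54/903 ≈ 0.0598.
%ΔP_y = (44.3 − 40.1)/[(40.1+44.3)/2] ≈ 0.0995.
E_xy = 0.0598/0.0995 ≈ 0.601.
E_xy > 0, so gas-powered cars and electric cars are substitutes.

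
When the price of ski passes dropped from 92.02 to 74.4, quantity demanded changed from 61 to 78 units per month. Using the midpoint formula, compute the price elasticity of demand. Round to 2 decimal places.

-1.16

%ΔQ = (78 − 61)/[(61 + 78)/2] = 17/69.5 ≈ 0.2446.
%Δp = (74.4 − 92.02)/[(92.02 + 74.4)/2] = -17.62/83.21 ≈ -0.2118.
Arc elasticity E = %ΔQ/%Δp ≈ 0.2446/-0.2118 ≈ -1.16.
|E| > 1: demand is elastic over this range.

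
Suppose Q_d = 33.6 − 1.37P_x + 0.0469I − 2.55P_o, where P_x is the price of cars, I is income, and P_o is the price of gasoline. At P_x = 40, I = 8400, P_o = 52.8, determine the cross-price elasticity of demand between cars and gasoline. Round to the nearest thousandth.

First evaluate Q_d: 33.6 − 1.37(40) + 0.0469(8400) − 2.55(52.8) = 33.6 − 54.8 + 393.96 − 134.64 = 238.12.
∂Q_d/∂P_o = −2.55, so E_xy = -2.55·(52.8/238.12) ≈ -0.565.
E_xy < 0: the goods are complements.

-0.565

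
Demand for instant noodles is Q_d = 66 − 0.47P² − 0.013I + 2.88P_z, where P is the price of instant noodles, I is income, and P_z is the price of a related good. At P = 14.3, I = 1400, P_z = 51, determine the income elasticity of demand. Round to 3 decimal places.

At the given point, Q_d = 66 − 0.47(14.3)² − 0.013(1400) + 2.88(51) = 66 − 96.1103 − 18.2 + 146.88 = 98.5697.
∂Q_d/∂I = −0.013, so E_I = -0.013·(1400/98.5697) ≈ -0.185.
E_I < 0: inferior good.

-0.185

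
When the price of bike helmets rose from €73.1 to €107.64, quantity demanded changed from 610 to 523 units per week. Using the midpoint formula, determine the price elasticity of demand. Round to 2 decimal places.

-0.40

%Δq = (523 − 610)/[(610 + 523)/2] = -87/566.5 ≈ -0.1536.
%Δp = (107.64 − 73.1)/[(73.1 + 107.64)/2] = 34.54/90.37 ≈ 0.3822.
Arc elasticity E = %Δq/%Δp ≈ -0.1536/0.3822 ≈ -0.40.
|E| < 1: demand is inelastic over this range.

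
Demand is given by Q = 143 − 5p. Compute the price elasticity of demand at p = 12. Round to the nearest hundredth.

At p = 12, Q = 83.
dQ/dp = −5.
Point elasticity E = (dQ/dp)·(p/Q) = -5 × 12/83 ≈ -0.72.
|E| < 1, so demand is inelastic at this price.

-0.72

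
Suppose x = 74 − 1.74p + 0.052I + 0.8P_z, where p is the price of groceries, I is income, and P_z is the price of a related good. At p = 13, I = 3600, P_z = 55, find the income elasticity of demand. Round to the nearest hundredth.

At the given point, x = 74 − 1.74(13) + 0.052(3600) + 0.8(55) = 74 − 22.62 + 187.2 + 44 = 282.58.
∂x/∂I = +0.052, so E_I = 0.052·(3600/282.58) ≈ 0.66.
E_I ∈ (0,1): normal good (necessity).

0.66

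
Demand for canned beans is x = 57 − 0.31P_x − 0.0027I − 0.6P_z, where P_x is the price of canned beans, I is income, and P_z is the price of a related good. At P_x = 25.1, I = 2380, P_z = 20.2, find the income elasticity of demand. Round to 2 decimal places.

-0.21

Evaluating quantity at (P_x, I, P_z) gives x = 57 − 0.31(25.1) − 0.0027(2380) − 0.6(20.2) = 57 − 7.781 − 6.426 − 12.12 = 30.673.
∂x/∂I = −0.0027, so E_I = -0.0027·(2380/30.673) ≈ -0.21.
E_I < 0: inferior good.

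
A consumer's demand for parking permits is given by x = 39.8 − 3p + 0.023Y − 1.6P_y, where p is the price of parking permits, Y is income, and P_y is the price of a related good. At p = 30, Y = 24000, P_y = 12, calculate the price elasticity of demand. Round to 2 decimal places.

First evaluate x: 39.8 − 3(30) + 0.023(24000) − 1.6(12) = 39.8 − 90 + 552 − 19.2 = 482.6.
∂x/∂p = −3, so E_p = (−3)·(30/482.6) ≈ -0.19.
|E_p| < 1: demand is inelastic.

-0.19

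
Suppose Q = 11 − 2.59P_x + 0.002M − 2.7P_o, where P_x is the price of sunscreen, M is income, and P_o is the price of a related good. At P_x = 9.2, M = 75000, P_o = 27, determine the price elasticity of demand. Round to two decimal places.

At the given point, Q = 11 − 2.59(9.2) + 0.002(75000) − 2.7(27) = 11 − 23.828 + 150 − 72.9 = 64.272.
∂Q/∂P_x = −2.59, so E_p = (−2.59)·(9.2/64.272) ≈ -0.37.
|E_p| < 1: demand is inelastic.

-0.37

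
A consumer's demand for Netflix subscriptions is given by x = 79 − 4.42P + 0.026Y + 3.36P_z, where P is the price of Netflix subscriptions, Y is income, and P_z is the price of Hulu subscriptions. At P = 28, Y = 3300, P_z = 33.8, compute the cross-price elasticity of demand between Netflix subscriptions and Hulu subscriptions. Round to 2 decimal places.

x = 79 − 4.42(28) + 0.026(3300) + 3.36(33.8) = 79 − 123.76 + 85.8 + 113.568 = 154.608.
∂x/∂P_z = +3.36, so E_xy = 3.36·(33.8/154.608) ≈ 0.73.
E_xy > 0: the goods are substitutes.

0.73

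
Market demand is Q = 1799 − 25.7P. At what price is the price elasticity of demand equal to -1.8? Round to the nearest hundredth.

Set −bP/(a − bP) = −1.8 ⇒ bP = 1.8(a − bP) ⇒ bP(1+1.8) = 1.8·a.
P = 1.8·1799/(25.7·2.8) = 45.00.

45.00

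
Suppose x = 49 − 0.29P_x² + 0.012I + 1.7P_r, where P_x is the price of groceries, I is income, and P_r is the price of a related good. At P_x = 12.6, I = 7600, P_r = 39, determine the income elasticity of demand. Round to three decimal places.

At the given point, x = 49 − 0.29(12.6)² + 0.012(7600) + 1.7(39) = 49 − 46.0404 + 91.2 + 66.3 = 160.4596.
∂x/∂I = +0.012, so E_I = 0.012·(7600/160.4596) ≈ 0.568.
E_I ∈ (0,1): normal good (necessity).

0.568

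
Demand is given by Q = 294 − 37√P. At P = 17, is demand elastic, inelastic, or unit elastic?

inelastic

At P = 17, Q = 141.4451.
dQ/dP = −37/(2√P) = −37/(2·4.1231).
Point elasticity E = (dQ/dP)·(P/Q) = -4.4869 × 17/141.4451 ≈ -0.539.
|E| ≈ 0.539 < 1, so demand is inelastic.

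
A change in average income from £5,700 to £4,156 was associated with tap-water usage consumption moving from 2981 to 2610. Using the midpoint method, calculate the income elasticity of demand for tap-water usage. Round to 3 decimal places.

0.424

%ΔQ = (2610 − 2981)/[(2981+2610)/2] = -371/2795.5 ≈ -0.1327.
%ΔI = (4,156 − 5,700)/[(5,700+4,156)/2] = -1544/4928 ≈ -0.3133.
E_I = %ΔQ/%ΔI ≈ 0.424.
E_I ∈ (0,1): normal good (necessity).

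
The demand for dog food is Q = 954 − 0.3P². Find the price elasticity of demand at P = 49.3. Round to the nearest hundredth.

At P = 49.3, Q = 224.853.
dQ/dP = −2·0.3·P = −29.58.
Point elasticity E = (dQ/dP)·(P/Q) = -29.58 × 49.3/224.853 ≈ -6.49.
|E| > 1, so demand is elastic at this price.

-6.49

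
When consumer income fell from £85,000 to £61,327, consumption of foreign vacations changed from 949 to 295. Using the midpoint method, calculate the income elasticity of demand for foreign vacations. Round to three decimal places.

%ΔQ = (295 − 949)/[(949+295)/2] = -654/622 ≈ -1.0514.
%ΔI = (61,327 − 85,000)/[(85,000+61,327)/2] = -23673/73163.5 ≈ -0.3236.
E_I = %ΔQ/%ΔI ≈ 3.250.
E_I > 1: normal good (luxury).

3.250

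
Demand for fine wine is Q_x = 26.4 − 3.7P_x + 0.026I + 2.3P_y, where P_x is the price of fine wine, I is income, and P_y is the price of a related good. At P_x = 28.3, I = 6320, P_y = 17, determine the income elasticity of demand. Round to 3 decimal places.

1.313

At the given point, Q_x = 26.4 − 3.7(28.3) + 0.026(6320) + 2.3(17) = 26.4 − 104.71 + 164.32 + 39.1 = 125.11.
∂Q_x/∂I = +0.026, so E_I = 0.026·(6320/125.11) ≈ 1.313.
E_I > 1: normal good (luxury).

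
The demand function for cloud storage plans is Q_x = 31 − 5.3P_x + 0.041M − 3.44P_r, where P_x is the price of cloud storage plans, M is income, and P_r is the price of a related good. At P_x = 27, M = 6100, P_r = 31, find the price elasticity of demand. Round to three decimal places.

-4.563

Substituting, Q_x = 31 − 5.3(27) + 0.041(6100) − 3.44(31) = 31 − 143.1 + 250.1 − 106.64 = 31.36.
∂Q_x/∂P_x = −5.3, so E_p = (−5.3)·(27/31.36) ≈ -4.563.
|E_p| > 1: demand is elastic.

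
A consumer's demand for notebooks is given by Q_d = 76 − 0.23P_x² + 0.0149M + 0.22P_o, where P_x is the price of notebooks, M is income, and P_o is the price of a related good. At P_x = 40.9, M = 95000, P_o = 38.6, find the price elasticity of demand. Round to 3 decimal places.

At the given point, Q_d = 76 − 0.23(40.9)² + 0.0149(95000) + 0.22(38.6) = 76 − 384.7463 + 1415.5 + 8.492 = 1115.2457.
∂Q_d/∂P_x = −2·0.23·P_x = -18.814, so E_p = -18.814·(40.9/1115.2457) ≈ -0.690.
|E_p| < 1: demand is inelastic.

-0.690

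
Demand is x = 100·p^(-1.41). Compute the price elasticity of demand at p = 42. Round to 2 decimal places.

For a Cobb–Douglas (constant-elasticity) form x = A·p^α·…, the elasticity with respect to p equals the exponent α at every point.
Here the exponent on p is -1.41, so the price elasticity of demand is -1.41.

-1.41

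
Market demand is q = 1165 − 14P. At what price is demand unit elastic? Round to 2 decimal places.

For linear demand q = a − bP, E = −bP/(a − bP). |E| = 1 ⇒ bP = a − bP ⇒ P = a/(2b).
P = 1165/(2·14) ≈ 41.61.

41.61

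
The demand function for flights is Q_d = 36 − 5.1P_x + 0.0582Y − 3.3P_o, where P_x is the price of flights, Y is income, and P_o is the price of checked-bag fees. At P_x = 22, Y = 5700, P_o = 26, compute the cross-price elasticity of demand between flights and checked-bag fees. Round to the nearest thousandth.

Evaluating quantity at (P_x, Y, P_o) gives Q_d = 36 − 5.1(22) + 0.0582(5700) − 3.3(26) = 36 − 112.2 + 331.74 − 85.8 = 169.74.
∂Q_d/∂P_o = −3.3, so E_xy = -3.3·(26/169.74) ≈ -0.505.
E_xy < 0: the goods are complements.

-0.505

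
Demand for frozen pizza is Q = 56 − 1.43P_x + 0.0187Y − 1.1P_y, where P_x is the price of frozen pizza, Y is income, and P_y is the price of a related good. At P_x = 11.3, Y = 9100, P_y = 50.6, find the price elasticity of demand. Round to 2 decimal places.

-0.10

At the given point, Q = 56 − 1.43(11.3) + 0.0187(9100) − 1.1(50.6) = 56 − 16.159 + 170.17 − 55.66 = 154.351.
∂Q/∂P_x = −1.43, so E_p = (−1.43)·(11.3/154.351) ≈ -0.10.
|E_p| < 1: demand is inelastic.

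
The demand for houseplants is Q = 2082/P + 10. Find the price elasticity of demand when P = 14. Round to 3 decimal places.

At P = 14, Q = 158.7143.
dQ/dP = −2082/P² = −10.6224.
Point elasticity E = (dQ/dP)·(P/Q) = -10.6224 × 14/158.7143 ≈ -0.937.
|E| < 1, so demand is inelastic at this price.

-0.937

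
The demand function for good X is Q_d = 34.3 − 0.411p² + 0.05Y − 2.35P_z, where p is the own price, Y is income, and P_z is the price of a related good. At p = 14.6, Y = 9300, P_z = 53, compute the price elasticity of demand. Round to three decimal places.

-0.610

Substituting, Q_d = 34.3 − 0.411(14.6)² + 0.05(9300) − 2.35(53) = 34.3 − 87.6088 + 465 − 124.55 = 287.1412.
∂Q_d/∂p = −2·0.411·p = -12.0012, so E_p = -12.0012·(14.6/287.1412) ≈ -0.610.
|E_p| < 1: demand is inelastic.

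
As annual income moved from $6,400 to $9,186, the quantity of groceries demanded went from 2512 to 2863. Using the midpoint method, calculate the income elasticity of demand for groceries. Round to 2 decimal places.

0.37

%ΔQ = (2863 − 2512)/[(2512+2863)/2] = 351/2687.5 ≈ 0.1306.
%ΔY = (9,186 − 6,400)/[(6,400+9,186)/2] = 2786/7793 ≈ 0.3575.
E_I = %ΔQ/%ΔY ≈ 0.37.
E_I ∈ (0,1): normal good (necessity).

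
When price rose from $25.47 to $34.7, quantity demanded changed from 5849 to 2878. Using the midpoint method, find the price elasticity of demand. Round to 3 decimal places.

%ΔQ = (2878 − 5849)/[(5849 + 2878)/2] = -2971/4363.5 ≈ -0.6809.
%Δp = (34.7 − 25.47)/[(25.47 + 34.7)/2] = 9.23/30.085 ≈ 0.3068.
Arc elasticity E = %ΔQ/%Δp ≈ -0.6809/0.3068 ≈ -2.219.
|E| > 1: demand is elastic over this range.

-2.219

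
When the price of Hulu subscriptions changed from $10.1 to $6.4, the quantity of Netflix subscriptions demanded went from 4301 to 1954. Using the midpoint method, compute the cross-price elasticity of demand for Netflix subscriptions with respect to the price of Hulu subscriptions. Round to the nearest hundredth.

%ΔQ_x = (1954 − 4301)/[(4301+1954)/2] = -2347/3127.5 ≈ -0.7504.
%ΔP_y = (6.4 − 10.1)/[(10.1+6.4)/2] ≈ -0.4485.
E_xy = -0.7504/-0.4485 ≈ 1.67.
E_xy > 0, so Netflix subscriptions and Hulu subscriptions are substitutes.

1.67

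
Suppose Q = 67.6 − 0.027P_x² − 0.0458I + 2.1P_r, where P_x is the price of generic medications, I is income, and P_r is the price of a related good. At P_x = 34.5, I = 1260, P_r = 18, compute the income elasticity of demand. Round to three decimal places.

-3.710

First evaluate Q: 67.6 − 0.027(34.5)² − 0.0458(1260) + 2.1(18) = 67.6 − 32.1368 − 57.708 + 37.8 = 15.5553.
∂Q/∂I = −0.0458, so E_I = -0.0458·(1260/15.5553) ≈ -3.710.
E_I < 0: inferior good.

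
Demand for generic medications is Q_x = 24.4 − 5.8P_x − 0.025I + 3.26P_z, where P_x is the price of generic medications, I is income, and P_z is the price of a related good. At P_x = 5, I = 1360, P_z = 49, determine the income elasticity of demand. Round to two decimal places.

-0.28

Substituting, Q_x = 24.4 − 5.8(5) − 0.025(1360) + 3.26(49) = 24.4 − 29 − 34 + 159.74 = 121.14.
∂Q_x/∂I = −0.025, so E_I = -0.025·(1360/121.14) ≈ -0.28.
E_I < 0: inferior good.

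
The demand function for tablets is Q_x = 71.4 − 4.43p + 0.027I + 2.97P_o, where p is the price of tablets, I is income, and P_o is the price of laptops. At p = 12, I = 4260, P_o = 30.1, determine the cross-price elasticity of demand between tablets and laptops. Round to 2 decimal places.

At the given point, Q_x = 71.4 − 4.43(12) + 0.027(4260) + 2.97(30.1) = 71.4 − 53.16 + 115.02 + 89.397 = 222.657.
∂Q_x/∂P_o = +2.97, so E_xy = 2.97·(30.1/222.657) ≈ 0.40.
E_xy > 0: the goods are substitutes.

0.40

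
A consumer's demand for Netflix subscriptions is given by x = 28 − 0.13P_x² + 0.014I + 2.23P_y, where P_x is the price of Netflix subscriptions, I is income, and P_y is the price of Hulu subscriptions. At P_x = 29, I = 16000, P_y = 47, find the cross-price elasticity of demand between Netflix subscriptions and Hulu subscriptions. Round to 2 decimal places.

0.42

Evaluating quantity at (P_x, I, P_y) gives x = 28 − 0.13(29)² + 0.014(16000) + 2.23(47) = 28 − 109.33 + 224 + 104.81 = 247.48.
∂x/∂P_y = +2.23, so E_xy = 2.23·(47/247.48) ≈ 0.42.
E_xy > 0: the goods are substitutes.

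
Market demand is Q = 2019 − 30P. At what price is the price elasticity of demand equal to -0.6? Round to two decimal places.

Set −bP/(a − bP) = −0.6 ⇒ bP = 0.6(a − bP) ⇒ bP(1+0.6) = 0.6·a.
P = 0.6·2019/(30·1.6) ≈ 25.24.

25.24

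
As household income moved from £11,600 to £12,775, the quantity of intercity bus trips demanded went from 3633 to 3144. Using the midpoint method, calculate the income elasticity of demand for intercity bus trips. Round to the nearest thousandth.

%ΔQ = (3144 − 3633)/[(3633+3144)/2] = -489/3388.5 ≈ -0.1443.
%ΔI = (12,775 − 11,600)/[(11,600+12,775)/2] = 1175/12187.5 ≈ 0.0964.
E_I = %ΔQ/%ΔI ≈ -1.497.
E_I < 0: inferior good.

-1.497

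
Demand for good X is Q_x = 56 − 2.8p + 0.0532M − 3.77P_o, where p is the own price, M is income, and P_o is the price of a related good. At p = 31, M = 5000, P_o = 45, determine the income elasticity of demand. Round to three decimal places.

4.058

First evaluate Q_x: 56 − 2.8(31) + 0.0532(5000) − 3.77(45) = 56 − 86.8 + 266 − 169.65 = 65.55.
∂Q_x/∂M = +0.0532, so E_I = 0.0532·(5000/65.55) ≈ 4.058.
E_I > 1: normal good (luxury).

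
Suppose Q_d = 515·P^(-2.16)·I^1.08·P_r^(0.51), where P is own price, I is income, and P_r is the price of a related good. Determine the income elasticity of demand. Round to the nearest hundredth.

For a Cobb–Douglas (constant-elasticity) form Q_d = A·I^α·…, the elasticity with respect to I equals the exponent α at every point.
Here the exponent on I is 1.08, so the income elasticity of demand is 1.08.

1.08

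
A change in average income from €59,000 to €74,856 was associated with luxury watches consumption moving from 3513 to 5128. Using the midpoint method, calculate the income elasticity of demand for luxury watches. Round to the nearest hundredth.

%ΔQ = (5128 − 3513)/[(3513+5128)/2] = 1615/4320.5 ≈ 0.3738.
%ΔI = (74,856 − 59,000)/[(59,000+74,856)/2] = 15856/66928 ≈ 0.2369.
E_I = %ΔQ/%ΔI ≈ 1.58.
E_I > 1: normal good (luxury).

1.58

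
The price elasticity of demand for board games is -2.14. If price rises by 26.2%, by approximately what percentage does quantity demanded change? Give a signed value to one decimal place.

-56.1

%ΔQ ≈ E × %ΔP = (-2.14) × (26.2%) ≈ -56.1%.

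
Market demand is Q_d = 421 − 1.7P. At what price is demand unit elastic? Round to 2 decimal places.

123.82

For linear demand Q_d = a − bP, E = −bP/(a − bP). |E| = 1 ⇒ bP = a − bP ⇒ P = a/(2b).
P = 421/(2·1.7) ≈ 123.82.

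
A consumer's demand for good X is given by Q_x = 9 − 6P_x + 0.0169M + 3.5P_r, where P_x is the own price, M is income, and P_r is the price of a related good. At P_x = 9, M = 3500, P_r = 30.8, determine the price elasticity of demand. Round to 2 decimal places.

-0.44

Q_x = 9 − 6(9) + 0.0169(3500) + 3.5(30.8) = 9 − 54 + 59.15 + 107.8 = 121.95.
∂Q_x/∂P_x = −6, so E_p = (−6)·(9/121.95) ≈ -0.44.
|E_p| < 1: demand is inelastic.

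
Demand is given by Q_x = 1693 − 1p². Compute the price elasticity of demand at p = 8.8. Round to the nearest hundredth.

-0.10

At p = 8.8, Q_x = 1615.56.
dQ_x/dp = −2·1·p = −17.6.
Point elasticity E = (dQ_x/dp)·(p/Q_x) = -17.6 × 8.8/1615.56 ≈ -0.10.
|E| < 1, so demand is inelastic at this price.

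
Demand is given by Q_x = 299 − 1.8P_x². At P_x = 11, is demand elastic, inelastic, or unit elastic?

At P_x = 11, Q_x = 81.2.
dQ_x/dP_x = −2·1.8·P_x = −39.6.
Point elasticity E = (dQ_x/dP_x)·(P_x/Q_x) = -39.6 × 11/81.2 ≈ -5.365.
|E| ≈ 5.365 > 1, so demand is elastic.

elastic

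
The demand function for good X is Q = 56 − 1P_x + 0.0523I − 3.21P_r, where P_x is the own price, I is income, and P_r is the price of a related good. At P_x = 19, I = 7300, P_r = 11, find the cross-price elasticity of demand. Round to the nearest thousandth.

Q = 56 − 1(19) + 0.0523(7300) − 3.21(11) = 56 − 19 + 381.79 − 35.31 = 383.48.
∂Q/∂P_r = −3.21, so E_xy = -3.21·(11/383.48) ≈ -0.092.
E_xy < 0: the goods are complements.

-0.092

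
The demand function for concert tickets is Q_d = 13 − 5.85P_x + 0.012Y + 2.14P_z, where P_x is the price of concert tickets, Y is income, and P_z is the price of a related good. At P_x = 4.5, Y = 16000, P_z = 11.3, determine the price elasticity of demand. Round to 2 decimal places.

Evaluating quantity at (P_x, Y, P_z) gives Q_d = 13 − 5.85(4.5) + 0.012(16000) + 2.14(11.3) = 13 − 26.325 + 192 + 24.182 = 202.857.
∂Q_d/∂P_x = −5.85, so E_p = (−5.85)·(4.5/202.857) ≈ -0.13.
|E_p| < 1: demand is inelastic.

-0.13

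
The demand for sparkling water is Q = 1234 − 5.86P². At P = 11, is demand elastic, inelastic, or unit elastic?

elastic

At P = 11, Q = 524.94.
dQ/dP = −2·5.86·P = −128.92.
Point elasticity E = (dQ/dP)·(P/Q) = -128.92 × 11/524.94 ≈ -2.701.
|E| ≈ 2.701 > 1, so demand is elastic.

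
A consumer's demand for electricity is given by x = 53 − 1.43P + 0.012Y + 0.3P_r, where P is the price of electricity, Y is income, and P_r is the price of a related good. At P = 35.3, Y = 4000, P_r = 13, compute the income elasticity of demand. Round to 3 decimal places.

0.882

First evaluate x: 53 − 1.43(35.3) + 0.012(4000) + 0.3(13) = 53 − 50.479 + 48 + 3.9 = 54.421.
∂x/∂Y = +0.012, so E_I = 0.012·(4000/54.421) ≈ 0.882.
E_I ∈ (0,1): normal good (necessity).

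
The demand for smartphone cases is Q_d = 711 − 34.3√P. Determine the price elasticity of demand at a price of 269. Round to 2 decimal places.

-1.89

At P = 269, Q_d = 148.4382.
dQ_d/dP = −34.3/(2√P) = −34.3/(2·16.4012).
Point elasticity E = (dQ_d/dP)·(P/Q_d) = -1.0457 × 269/148.4382 ≈ -1.89.
|E| > 1, so demand is elastic at this price.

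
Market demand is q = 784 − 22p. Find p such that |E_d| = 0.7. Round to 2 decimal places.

14.67

Set −bp/(a − bp) = −0.7 ⇒ bp = 0.7(a − bp) ⇒ bp(1+0.7) = 0.7·a.
p = 0.7·784/(22·1.7) ≈ 14.67.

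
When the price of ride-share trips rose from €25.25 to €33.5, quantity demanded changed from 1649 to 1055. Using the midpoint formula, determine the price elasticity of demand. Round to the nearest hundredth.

-1.56

%Δq = (1055 − 1649)/[(1649 + 1055)/2] = -594/1352 ≈ -0.4393.
%Δp = (33.5 − 25.25)/[(25.25 + 33.5)/2] = 8.25/29.375 ≈ 0.2809.
Arc elasticity E = %Δq/%Δp ≈ -0.4393/0.2809 ≈ -1.56.
|E| > 1: demand is elastic over this range.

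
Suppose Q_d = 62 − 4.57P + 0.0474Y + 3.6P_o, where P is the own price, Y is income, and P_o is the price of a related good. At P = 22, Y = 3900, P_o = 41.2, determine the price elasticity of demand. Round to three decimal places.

-0.341

First evaluate Q_d: 62 − 4.57(22) + 0.0474(3900) + 3.6(41.2) = 62 − 100.54 + 184.86 + 148.32 = 294.64.
∂Q_d/∂P = −4.57, so E_p = (−4.57)·(22/294.64) ≈ -0.341.
|E_p| < 1: demand is inelastic.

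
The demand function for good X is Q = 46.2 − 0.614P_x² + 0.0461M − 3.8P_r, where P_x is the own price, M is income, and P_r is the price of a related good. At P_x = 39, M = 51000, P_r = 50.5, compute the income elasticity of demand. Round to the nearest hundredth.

1.85

At the given point, Q = 46.2 − 0.614(39)² + 0.0461(51000) − 3.8(50.5) = 46.2 − 933.894 + 2351.1 − 191.9 = 1271.506.
∂Q/∂M = +0.0461, so E_I = 0.0461·(51000/1271.506) ≈ 1.85.
E_I > 1: normal good (luxury).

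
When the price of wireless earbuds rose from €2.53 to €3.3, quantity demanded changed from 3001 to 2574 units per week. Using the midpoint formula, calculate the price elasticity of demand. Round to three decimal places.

-0.580

%Δq = (2574 − 3001)/[(3001 + 2574)/2] = -427/2787.5 ≈ -0.1532.
%ΔP = (3.3 − 2.53)/[(2.53 + 3.3)/2] = 0.77/2.915 ≈ 0.2642.
Arc elasticity E = %Δq/%ΔP ≈ -0.1532/0.2642 ≈ -0.580.
|E| < 1: demand is inelastic over this range.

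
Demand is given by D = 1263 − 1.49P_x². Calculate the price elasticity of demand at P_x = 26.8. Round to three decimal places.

At P_x = 26.8, D = 192.8224.
dD/dP_x = −2·1.49·P_x = −79.864.
Point elasticity E = (dD/dP_x)·(P_x/D) = -79.864 × 26.8/192.8224 ≈ -11.100.
|E| > 1, so demand is elastic at this price.

-11.100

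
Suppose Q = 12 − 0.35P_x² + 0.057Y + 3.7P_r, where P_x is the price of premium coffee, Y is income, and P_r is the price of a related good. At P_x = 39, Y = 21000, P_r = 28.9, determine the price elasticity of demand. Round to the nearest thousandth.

-1.359

Substituting, Q = 12 − 0.35(39)² + 0.057(21000) + 3.7(28.9) = 12 − 532.35 + 1197 + 106.93 = 783.58.
∂Q/∂P_x = −2·0.35·P_x = -27.3, so E_p = -27.3·(39/783.58) ≈ -1.359.
|E_p| > 1: demand is elastic.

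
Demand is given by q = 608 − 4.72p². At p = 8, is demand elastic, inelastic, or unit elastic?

elastic

At p = 8, q = 305.92.
dq/dp = −2·4.72·p = −75.52.
Point elasticity E = (dq/dp)·(p/q) = -75.52 × 8/305.92 ≈ -1.975.
|E| ≈ 1.975 > 1, so demand is elastic.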